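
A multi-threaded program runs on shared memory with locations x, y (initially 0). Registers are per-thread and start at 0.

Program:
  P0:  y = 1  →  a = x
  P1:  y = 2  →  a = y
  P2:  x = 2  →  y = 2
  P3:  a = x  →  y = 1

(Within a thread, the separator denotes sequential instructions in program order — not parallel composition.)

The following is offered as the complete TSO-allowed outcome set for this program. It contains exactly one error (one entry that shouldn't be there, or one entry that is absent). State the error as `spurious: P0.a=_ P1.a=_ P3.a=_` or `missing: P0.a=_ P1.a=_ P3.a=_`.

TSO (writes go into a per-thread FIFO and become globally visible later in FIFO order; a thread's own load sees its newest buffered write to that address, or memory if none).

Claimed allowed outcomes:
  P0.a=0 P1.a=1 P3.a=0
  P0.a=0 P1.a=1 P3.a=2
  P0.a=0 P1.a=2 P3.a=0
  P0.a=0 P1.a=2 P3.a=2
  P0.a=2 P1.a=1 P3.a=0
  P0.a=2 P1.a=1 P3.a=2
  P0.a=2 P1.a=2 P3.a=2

missing: P0.a=2 P1.a=2 P3.a=0

outcome vector order: (P0.a,P1.a,P3.a)
[TSO] allowed = {010; 012; 020; 022; 210; 212; 220; 222}
TSO∖claimed = {220}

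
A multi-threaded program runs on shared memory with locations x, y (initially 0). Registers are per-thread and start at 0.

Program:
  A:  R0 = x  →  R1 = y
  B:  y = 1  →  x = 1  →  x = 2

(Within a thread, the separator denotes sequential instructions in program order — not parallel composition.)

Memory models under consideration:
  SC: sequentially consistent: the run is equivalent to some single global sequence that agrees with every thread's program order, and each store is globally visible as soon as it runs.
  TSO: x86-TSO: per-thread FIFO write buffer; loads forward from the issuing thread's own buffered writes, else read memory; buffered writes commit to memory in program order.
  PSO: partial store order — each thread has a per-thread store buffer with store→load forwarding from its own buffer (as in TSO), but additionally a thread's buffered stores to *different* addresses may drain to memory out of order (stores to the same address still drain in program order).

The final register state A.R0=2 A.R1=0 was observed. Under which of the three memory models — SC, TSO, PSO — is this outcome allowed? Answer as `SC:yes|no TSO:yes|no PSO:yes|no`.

outcome vector order: (A.R0,A.R1)
under SC → 0/0; 0/1; 1/1; 2/1
under TSO → 0/0; 0/1; 1/1; 2/1
under PSO → 0/0; 0/1; 1/0; 1/1; 2/0; 2/1
target 2/0 ∈ {PSO}

SC:no TSO:no PSO:yes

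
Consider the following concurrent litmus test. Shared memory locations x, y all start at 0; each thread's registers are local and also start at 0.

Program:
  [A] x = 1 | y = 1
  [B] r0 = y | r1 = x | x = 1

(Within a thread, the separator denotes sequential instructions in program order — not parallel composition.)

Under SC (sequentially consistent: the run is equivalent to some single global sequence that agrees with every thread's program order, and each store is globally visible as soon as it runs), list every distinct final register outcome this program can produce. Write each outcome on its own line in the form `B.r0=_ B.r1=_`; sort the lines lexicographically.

outcome vector order: (B.r0,B.r1)
|SC outcomes| = 3

B.r0=0 B.r1=0
B.r0=0 B.r1=1
B.r0=1 B.r1=1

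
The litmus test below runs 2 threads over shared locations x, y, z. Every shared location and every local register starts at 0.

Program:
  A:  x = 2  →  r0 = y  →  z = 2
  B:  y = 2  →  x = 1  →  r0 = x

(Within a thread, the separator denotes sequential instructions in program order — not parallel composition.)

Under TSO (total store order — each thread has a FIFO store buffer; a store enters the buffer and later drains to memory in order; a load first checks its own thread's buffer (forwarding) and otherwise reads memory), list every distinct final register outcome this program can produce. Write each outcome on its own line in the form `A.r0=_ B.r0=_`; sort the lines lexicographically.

outcome vector order: (A.r0,B.r0)
|TSO outcomes| = 4

A.r0=0 B.r0=1
A.r0=0 B.r0=2
A.r0=2 B.r0=1
A.r0=2 B.r0=2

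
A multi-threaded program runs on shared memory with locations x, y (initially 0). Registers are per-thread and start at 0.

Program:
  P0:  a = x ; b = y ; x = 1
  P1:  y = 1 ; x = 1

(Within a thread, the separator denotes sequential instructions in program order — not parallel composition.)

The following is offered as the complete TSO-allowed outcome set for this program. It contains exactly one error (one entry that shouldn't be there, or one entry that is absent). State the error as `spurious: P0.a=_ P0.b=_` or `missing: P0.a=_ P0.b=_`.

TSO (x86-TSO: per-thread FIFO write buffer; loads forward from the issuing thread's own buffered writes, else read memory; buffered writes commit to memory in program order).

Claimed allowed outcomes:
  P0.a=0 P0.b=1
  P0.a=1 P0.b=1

outcome vector order: (P0.a,P0.b)
TSO (3): <0 0>, <0 1>, <1 1>
TSO∖claimed = {<0 0>}

missing: P0.a=0 P0.b=0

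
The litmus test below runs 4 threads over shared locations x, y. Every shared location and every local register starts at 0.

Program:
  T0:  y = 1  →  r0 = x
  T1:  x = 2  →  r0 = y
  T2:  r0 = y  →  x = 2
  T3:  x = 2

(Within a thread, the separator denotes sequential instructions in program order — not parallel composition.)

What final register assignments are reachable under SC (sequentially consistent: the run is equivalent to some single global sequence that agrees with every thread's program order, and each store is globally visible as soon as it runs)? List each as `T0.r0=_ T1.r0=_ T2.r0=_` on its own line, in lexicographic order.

T0.r0=0 T1.r0=1 T2.r0=0
T0.r0=0 T1.r0=1 T2.r0=1
T0.r0=2 T1.r0=0 T2.r0=0
T0.r0=2 T1.r0=0 T2.r0=1
T0.r0=2 T1.r0=1 T2.r0=0
T0.r0=2 T1.r0=1 T2.r0=1

outcome vector order: (T0.r0,T1.r0,T2.r0)
|SC outcomes| = 6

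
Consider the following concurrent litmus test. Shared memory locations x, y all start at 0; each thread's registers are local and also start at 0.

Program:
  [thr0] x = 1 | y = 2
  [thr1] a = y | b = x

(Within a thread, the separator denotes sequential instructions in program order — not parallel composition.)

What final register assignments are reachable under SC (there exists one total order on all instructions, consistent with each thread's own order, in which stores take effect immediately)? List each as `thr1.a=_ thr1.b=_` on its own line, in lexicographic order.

thr1.a=0 thr1.b=0
thr1.a=0 thr1.b=1
thr1.a=2 thr1.b=1

outcome vector order: (thr1.a,thr1.b)
|SC outcomes| = 3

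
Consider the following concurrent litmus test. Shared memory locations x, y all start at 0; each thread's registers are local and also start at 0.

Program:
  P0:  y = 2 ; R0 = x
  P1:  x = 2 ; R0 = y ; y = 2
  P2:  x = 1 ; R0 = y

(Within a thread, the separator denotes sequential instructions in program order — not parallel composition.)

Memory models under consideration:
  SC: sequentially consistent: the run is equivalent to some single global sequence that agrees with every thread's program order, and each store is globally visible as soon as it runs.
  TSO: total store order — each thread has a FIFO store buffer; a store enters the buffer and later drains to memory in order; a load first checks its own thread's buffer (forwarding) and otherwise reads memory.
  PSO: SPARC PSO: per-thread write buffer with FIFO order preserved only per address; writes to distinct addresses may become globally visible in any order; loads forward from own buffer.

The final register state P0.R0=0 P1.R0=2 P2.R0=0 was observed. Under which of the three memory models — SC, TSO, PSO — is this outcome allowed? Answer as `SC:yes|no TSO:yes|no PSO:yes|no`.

SC:no TSO:yes PSO:yes

outcome vector order: (P0.R0,P1.R0,P2.R0)
[SC] allowed = {0/2/2 1/0/0 1/0/2 1/2/0 1/2/2 2/0/0 2/0/2 2/2/0 2/2/2}
[TSO] allowed = {0/0/0 0/0/2 0/2/0 0/2/2 1/0/0 1/0/2 1/2/0 1/2/2 2/0/0 2/0/2 2/2/0 2/2/2}
[PSO] allowed = {0/0/0 0/0/2 0/2/0 0/2/2 1/0/0 1/0/2 1/2/0 1/2/2 2/0/0 2/0/2 2/2/0 2/2/2}
target 0/2/0 ∈ {TSO,PSO}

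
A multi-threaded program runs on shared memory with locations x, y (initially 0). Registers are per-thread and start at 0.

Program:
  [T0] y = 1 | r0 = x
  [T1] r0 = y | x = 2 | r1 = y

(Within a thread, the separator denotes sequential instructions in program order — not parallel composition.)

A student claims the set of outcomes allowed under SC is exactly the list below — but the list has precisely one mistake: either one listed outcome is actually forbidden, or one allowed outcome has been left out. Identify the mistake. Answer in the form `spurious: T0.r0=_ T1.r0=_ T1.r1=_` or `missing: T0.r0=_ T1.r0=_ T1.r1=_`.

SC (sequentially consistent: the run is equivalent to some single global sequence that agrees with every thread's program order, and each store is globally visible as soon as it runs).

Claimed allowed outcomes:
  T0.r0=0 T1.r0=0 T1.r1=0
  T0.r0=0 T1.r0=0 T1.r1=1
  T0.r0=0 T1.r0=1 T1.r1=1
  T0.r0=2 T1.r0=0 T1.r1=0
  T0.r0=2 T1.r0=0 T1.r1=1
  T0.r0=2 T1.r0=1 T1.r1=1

spurious: T0.r0=0 T1.r0=0 T1.r1=0

outcome vector order: (T0.r0,T1.r0,T1.r1)
SC (5): (0,0,1) (0,1,1) (2,0,0) (2,0,1) (2,1,1)
claimed∖SC = {(0,0,0)}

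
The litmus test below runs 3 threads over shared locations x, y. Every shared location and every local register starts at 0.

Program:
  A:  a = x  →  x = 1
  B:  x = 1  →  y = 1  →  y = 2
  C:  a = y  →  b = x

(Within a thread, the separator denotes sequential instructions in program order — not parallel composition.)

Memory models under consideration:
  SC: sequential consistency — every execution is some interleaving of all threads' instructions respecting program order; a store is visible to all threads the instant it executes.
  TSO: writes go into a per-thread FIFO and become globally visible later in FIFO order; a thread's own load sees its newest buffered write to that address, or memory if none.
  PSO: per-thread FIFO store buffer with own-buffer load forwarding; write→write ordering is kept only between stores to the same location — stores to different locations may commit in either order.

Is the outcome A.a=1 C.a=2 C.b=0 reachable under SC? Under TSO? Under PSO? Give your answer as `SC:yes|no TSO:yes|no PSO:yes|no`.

outcome vector order: (A.a,C.a,C.b)
[SC] allowed = {0/0/0, 0/0/1, 0/1/1, 0/2/1, 1/0/0, 1/0/1, 1/1/1, 1/2/1}
[TSO] allowed = {0/0/0, 0/0/1, 0/1/1, 0/2/1, 1/0/0, 1/0/1, 1/1/1, 1/2/1}
[PSO] allowed = {0/0/0, 0/0/1, 0/1/0, 0/1/1, 0/2/0, 0/2/1, 1/0/0, 1/0/1, 1/1/0, 1/1/1, 1/2/0, 1/2/1}
target 1/2/0 ∈ {PSO}

SC:no TSO:no PSO:yes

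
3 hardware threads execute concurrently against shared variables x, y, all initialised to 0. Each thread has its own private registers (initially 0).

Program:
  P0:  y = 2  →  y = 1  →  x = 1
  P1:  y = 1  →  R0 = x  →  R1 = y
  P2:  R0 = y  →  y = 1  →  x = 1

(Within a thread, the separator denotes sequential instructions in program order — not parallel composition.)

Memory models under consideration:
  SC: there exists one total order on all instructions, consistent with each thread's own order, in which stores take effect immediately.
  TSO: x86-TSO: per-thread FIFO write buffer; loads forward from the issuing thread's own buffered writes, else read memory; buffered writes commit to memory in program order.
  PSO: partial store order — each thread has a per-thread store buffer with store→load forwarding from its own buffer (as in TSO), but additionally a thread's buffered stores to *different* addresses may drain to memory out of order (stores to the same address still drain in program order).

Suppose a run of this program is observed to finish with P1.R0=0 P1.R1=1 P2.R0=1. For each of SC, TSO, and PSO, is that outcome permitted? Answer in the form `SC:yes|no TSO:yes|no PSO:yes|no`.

outcome vector order: (P1.R0,P1.R1,P2.R0)
[SC] allowed = {010 011 012 020 021 022 110 111 112 120 121}
[TSO] allowed = {010 011 012 020 021 022 110 111 112 120 121}
[PSO] allowed = {010 011 012 020 021 022 110 111 112 120 121 122}
target 011 ∈ {SC,TSO,PSO}

SC:yes TSO:yes PSO:yes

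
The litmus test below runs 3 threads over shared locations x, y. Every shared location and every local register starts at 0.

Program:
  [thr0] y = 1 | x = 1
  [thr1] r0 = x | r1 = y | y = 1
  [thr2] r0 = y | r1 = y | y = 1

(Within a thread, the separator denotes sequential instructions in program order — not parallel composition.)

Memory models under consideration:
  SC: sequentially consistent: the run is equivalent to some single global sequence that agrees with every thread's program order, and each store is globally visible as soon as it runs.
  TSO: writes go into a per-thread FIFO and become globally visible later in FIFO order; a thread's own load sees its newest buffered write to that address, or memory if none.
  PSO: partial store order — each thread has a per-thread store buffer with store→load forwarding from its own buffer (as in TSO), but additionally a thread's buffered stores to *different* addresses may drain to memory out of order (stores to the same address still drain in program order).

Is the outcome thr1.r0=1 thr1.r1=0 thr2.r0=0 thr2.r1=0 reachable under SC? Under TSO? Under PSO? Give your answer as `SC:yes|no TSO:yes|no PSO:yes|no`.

outcome vector order: (thr1.r0,thr1.r1,thr2.r0,thr2.r1)
[SC] allowed = {0/0/0/0 0/0/0/1 0/0/1/1 0/1/0/0 0/1/0/1 0/1/1/1 1/1/0/0 1/1/0/1 1/1/1/1}
[TSO] allowed = {0/0/0/0 0/0/0/1 0/0/1/1 0/1/0/0 0/1/0/1 0/1/1/1 1/1/0/0 1/1/0/1 1/1/1/1}
[PSO] allowed = {0/0/0/0 0/0/0/1 0/0/1/1 0/1/0/0 0/1/0/1 0/1/1/1 1/0/0/0 1/0/0/1 1/0/1/1 1/1/0/0 1/1/0/1 1/1/1/1}
target 1/0/0/0 ∈ {PSO}

SC:no TSO:no PSO:yes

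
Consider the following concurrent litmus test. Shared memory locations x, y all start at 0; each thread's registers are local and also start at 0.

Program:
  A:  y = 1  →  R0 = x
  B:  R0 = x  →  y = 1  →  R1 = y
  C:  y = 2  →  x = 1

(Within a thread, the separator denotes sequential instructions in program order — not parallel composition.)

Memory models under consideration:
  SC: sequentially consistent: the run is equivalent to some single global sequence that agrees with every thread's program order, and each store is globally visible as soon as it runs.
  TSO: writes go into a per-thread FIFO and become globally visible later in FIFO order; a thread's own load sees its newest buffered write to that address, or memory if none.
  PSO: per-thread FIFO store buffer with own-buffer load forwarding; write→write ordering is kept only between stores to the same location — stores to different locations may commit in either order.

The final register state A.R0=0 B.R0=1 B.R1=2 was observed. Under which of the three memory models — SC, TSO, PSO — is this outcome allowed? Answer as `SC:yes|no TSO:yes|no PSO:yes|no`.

SC:no TSO:no PSO:yes

outcome vector order: (A.R0,B.R0,B.R1)
SC (6): <0 0 1>, <0 0 2>, <0 1 1>, <1 0 1>, <1 0 2>, <1 1 1>
TSO (6): <0 0 1>, <0 0 2>, <0 1 1>, <1 0 1>, <1 0 2>, <1 1 1>
PSO (8): <0 0 1>, <0 0 2>, <0 1 1>, <0 1 2>, <1 0 1>, <1 0 2>, <1 1 1>, <1 1 2>
target <0 1 2> ∈ {PSO}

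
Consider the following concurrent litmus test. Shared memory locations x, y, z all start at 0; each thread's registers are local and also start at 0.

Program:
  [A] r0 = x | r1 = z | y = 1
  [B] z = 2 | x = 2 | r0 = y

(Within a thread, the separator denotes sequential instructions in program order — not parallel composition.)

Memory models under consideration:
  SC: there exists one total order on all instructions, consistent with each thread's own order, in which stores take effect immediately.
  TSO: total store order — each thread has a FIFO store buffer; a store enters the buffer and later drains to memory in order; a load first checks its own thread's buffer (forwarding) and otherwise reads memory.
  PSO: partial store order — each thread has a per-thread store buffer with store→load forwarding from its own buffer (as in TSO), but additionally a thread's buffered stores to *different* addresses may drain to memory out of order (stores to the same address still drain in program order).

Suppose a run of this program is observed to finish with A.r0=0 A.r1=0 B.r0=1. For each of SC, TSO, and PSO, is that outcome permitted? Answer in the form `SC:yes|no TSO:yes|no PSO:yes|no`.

SC:yes TSO:yes PSO:yes

outcome vector order: (A.r0,A.r1,B.r0)
[SC] allowed = {0/0/0, 0/0/1, 0/2/0, 0/2/1, 2/2/0, 2/2/1}
[TSO] allowed = {0/0/0, 0/0/1, 0/2/0, 0/2/1, 2/2/0, 2/2/1}
[PSO] allowed = {0/0/0, 0/0/1, 0/2/0, 0/2/1, 2/0/0, 2/0/1, 2/2/0, 2/2/1}
target 0/0/1 ∈ {SC,TSO,PSO}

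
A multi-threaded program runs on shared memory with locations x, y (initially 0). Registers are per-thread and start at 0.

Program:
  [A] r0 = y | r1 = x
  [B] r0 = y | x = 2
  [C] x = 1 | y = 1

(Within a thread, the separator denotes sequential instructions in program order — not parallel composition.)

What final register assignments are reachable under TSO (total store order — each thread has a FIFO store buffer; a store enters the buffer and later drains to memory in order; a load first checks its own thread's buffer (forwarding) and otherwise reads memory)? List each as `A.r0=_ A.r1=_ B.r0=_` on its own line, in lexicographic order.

A.r0=0 A.r1=0 B.r0=0
A.r0=0 A.r1=0 B.r0=1
A.r0=0 A.r1=1 B.r0=0
A.r0=0 A.r1=1 B.r0=1
A.r0=0 A.r1=2 B.r0=0
A.r0=0 A.r1=2 B.r0=1
A.r0=1 A.r1=1 B.r0=0
A.r0=1 A.r1=1 B.r0=1
A.r0=1 A.r1=2 B.r0=0
A.r0=1 A.r1=2 B.r0=1

outcome vector order: (A.r0,A.r1,B.r0)
|TSO outcomes| = 10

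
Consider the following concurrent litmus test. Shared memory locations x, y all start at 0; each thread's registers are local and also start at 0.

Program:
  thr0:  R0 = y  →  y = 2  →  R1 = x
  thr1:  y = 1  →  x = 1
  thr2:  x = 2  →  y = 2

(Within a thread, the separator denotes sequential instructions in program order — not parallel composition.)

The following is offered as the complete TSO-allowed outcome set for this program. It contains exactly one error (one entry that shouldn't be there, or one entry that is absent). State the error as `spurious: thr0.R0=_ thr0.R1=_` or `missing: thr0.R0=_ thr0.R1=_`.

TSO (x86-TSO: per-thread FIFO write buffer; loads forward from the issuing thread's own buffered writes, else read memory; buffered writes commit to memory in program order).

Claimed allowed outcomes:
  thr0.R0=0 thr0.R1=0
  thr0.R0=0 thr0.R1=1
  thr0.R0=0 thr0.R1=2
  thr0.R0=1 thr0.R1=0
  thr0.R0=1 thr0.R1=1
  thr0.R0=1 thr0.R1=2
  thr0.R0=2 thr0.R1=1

missing: thr0.R0=2 thr0.R1=2

outcome vector order: (thr0.R0,thr0.R1)
[TSO] allowed = {(0,0), (0,1), (0,2), (1,0), (1,1), (1,2), (2,1), (2,2)}
TSO∖claimed = {(2,2)}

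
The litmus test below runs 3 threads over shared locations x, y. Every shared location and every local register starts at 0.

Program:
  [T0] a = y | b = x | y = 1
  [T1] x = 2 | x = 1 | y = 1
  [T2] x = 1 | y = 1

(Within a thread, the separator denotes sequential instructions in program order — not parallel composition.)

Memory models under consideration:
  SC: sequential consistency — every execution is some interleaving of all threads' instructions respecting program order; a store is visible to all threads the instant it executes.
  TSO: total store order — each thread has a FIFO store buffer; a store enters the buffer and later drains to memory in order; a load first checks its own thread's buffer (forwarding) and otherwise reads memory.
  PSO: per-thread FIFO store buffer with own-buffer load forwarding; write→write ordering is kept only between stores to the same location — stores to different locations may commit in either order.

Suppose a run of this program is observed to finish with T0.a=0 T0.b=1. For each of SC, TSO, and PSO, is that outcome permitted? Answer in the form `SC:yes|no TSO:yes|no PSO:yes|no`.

SC:yes TSO:yes PSO:yes

outcome vector order: (T0.a,T0.b)
[SC] allowed = {00; 01; 02; 11; 12}
[TSO] allowed = {00; 01; 02; 11; 12}
[PSO] allowed = {00; 01; 02; 10; 11; 12}
target 01 ∈ {SC,TSO,PSO}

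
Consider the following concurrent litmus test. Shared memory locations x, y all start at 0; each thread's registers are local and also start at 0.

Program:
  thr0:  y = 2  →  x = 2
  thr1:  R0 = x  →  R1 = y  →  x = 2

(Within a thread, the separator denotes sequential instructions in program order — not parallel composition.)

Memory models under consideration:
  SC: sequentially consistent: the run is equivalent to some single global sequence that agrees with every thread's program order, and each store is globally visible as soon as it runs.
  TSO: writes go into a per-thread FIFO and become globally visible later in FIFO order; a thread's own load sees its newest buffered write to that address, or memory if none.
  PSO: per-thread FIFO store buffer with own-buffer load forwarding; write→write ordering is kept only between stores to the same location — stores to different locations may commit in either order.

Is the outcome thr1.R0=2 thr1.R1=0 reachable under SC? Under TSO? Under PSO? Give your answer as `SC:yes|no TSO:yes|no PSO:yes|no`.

outcome vector order: (thr1.R0,thr1.R1)
under SC → (0,0); (0,2); (2,2)
under TSO → (0,0); (0,2); (2,2)
under PSO → (0,0); (0,2); (2,0); (2,2)
target (2,0) ∈ {PSO}

SC:no TSO:no PSO:yes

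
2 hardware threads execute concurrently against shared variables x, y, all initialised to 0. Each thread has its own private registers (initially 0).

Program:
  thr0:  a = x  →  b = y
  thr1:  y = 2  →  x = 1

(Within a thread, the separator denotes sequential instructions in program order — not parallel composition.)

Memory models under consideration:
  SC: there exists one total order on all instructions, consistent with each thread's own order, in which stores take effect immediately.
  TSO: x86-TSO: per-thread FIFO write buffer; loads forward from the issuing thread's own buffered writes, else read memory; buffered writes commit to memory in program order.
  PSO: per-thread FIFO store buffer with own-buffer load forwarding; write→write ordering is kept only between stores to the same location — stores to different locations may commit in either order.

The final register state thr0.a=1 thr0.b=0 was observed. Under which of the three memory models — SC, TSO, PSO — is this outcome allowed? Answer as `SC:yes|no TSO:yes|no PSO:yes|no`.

SC:no TSO:no PSO:yes

outcome vector order: (thr0.a,thr0.b)
SC (3): 00, 02, 12
TSO (3): 00, 02, 12
PSO (4): 00, 02, 10, 12
target 10 ∈ {PSO}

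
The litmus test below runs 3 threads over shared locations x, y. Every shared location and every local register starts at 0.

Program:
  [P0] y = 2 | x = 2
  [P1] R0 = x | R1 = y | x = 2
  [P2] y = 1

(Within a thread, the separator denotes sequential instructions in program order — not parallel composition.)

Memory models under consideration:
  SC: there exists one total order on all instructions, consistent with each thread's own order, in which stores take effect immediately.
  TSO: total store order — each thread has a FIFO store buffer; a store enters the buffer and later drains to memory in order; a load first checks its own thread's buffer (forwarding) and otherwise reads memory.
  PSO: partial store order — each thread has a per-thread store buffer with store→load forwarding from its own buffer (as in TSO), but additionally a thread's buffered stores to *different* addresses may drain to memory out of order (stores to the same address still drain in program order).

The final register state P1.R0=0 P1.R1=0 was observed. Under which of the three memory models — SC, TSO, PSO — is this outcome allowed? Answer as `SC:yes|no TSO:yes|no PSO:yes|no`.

outcome vector order: (P1.R0,P1.R1)
SC: 5 outcomes — {00, 01, 02, 21, 22}
TSO: 5 outcomes — {00, 01, 02, 21, 22}
PSO: 6 outcomes — {00, 01, 02, 20, 21, 22}
target 00 ∈ {SC,TSO,PSO}

SC:yes TSO:yes PSO:yes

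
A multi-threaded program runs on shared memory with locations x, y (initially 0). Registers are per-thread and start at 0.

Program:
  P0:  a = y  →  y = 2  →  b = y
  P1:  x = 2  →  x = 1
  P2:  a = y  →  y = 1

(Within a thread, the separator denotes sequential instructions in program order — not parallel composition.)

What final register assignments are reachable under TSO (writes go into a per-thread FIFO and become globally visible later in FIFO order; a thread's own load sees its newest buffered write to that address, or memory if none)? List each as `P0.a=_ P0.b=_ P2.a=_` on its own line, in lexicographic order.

outcome vector order: (P0.a,P0.b,P2.a)
|TSO outcomes| = 5

P0.a=0 P0.b=1 P2.a=0
P0.a=0 P0.b=1 P2.a=2
P0.a=0 P0.b=2 P2.a=0
P0.a=0 P0.b=2 P2.a=2
P0.a=1 P0.b=2 P2.a=0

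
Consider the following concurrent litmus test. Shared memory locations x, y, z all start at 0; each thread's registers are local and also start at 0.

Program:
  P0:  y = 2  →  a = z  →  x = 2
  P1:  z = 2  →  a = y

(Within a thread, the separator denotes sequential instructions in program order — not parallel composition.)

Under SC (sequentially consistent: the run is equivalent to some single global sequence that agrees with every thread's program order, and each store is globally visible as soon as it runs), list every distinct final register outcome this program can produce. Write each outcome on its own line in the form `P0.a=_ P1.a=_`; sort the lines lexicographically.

P0.a=0 P1.a=2
P0.a=2 P1.a=0
P0.a=2 P1.a=2

outcome vector order: (P0.a,P1.a)
|SC outcomes| = 3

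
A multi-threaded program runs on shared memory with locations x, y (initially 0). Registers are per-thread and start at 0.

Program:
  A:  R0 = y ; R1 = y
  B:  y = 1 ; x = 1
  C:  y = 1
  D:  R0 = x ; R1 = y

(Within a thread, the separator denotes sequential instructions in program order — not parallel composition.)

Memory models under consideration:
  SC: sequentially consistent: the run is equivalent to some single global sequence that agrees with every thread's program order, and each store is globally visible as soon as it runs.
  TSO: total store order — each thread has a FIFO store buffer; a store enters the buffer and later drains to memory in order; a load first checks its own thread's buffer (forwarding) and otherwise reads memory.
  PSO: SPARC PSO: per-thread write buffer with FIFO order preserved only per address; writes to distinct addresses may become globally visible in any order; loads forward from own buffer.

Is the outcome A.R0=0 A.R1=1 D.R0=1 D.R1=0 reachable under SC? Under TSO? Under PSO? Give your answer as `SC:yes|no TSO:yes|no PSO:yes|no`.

outcome vector order: (A.R0,A.R1,D.R0,D.R1)
under SC → 0000, 0001, 0011, 0100, 0101, 0111, 1100, 1101, 1111
under TSO → 0000, 0001, 0011, 0100, 0101, 0111, 1100, 1101, 1111
under PSO → 0000, 0001, 0010, 0011, 0100, 0101, 0110, 0111, 1100, 1101, 1110, 1111
target 0110 ∈ {PSO}

SC:no TSO:no PSO:yes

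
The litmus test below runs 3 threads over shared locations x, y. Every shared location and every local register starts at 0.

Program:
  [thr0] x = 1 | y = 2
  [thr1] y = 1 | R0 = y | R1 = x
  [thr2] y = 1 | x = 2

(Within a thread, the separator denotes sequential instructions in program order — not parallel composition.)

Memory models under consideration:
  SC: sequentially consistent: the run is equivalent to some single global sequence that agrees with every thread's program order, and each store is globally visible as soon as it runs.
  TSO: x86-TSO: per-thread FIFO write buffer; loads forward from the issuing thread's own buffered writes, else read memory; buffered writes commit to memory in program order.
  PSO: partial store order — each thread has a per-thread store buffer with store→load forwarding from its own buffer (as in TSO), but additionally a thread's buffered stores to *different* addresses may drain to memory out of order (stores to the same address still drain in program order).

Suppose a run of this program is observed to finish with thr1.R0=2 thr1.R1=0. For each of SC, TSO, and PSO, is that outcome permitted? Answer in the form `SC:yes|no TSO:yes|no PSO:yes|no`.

outcome vector order: (thr1.R0,thr1.R1)
[SC] allowed = {(1,0), (1,1), (1,2), (2,1), (2,2)}
[TSO] allowed = {(1,0), (1,1), (1,2), (2,1), (2,2)}
[PSO] allowed = {(1,0), (1,1), (1,2), (2,0), (2,1), (2,2)}
target (2,0) ∈ {PSO}

SC:no TSO:no PSO:yes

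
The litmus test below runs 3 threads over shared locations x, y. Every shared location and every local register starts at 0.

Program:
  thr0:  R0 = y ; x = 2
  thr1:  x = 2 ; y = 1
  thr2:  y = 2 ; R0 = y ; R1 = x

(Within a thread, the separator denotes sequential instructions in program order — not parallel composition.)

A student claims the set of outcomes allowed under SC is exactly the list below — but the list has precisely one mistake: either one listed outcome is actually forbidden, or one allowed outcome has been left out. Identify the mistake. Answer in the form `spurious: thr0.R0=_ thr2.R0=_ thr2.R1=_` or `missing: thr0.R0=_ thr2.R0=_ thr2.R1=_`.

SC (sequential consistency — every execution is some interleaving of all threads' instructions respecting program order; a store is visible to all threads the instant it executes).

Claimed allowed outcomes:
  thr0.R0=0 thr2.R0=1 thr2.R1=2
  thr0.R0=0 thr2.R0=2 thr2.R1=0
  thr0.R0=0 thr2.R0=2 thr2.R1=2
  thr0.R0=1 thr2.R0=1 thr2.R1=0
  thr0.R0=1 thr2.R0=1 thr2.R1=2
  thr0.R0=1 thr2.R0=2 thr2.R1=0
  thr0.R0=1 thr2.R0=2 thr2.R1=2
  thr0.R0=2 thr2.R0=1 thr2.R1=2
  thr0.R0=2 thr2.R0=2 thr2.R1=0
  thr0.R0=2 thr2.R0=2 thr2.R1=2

spurious: thr0.R0=1 thr2.R0=1 thr2.R1=0

outcome vector order: (thr0.R0,thr2.R0,thr2.R1)
SC (9): 0/1/2; 0/2/0; 0/2/2; 1/1/2; 1/2/0; 1/2/2; 2/1/2; 2/2/0; 2/2/2
claimed∖SC = {1/1/0}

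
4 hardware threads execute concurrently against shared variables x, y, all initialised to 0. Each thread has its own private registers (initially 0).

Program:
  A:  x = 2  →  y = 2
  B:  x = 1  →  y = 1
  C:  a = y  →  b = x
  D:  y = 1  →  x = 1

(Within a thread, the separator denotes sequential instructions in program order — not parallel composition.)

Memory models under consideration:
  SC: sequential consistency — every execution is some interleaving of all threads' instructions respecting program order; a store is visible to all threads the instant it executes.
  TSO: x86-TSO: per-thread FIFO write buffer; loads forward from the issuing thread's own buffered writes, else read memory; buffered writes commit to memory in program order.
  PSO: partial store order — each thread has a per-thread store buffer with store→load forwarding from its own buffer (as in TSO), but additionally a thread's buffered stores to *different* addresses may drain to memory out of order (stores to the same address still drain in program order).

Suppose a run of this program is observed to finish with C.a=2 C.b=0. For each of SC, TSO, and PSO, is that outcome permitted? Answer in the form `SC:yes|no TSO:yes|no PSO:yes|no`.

outcome vector order: (C.a,C.b)
under SC → <0 0>, <0 1>, <0 2>, <1 0>, <1 1>, <1 2>, <2 1>, <2 2>
under TSO → <0 0>, <0 1>, <0 2>, <1 0>, <1 1>, <1 2>, <2 1>, <2 2>
under PSO → <0 0>, <0 1>, <0 2>, <1 0>, <1 1>, <1 2>, <2 0>, <2 1>, <2 2>
target <2 0> ∈ {PSO}

SC:no TSO:no PSO:yes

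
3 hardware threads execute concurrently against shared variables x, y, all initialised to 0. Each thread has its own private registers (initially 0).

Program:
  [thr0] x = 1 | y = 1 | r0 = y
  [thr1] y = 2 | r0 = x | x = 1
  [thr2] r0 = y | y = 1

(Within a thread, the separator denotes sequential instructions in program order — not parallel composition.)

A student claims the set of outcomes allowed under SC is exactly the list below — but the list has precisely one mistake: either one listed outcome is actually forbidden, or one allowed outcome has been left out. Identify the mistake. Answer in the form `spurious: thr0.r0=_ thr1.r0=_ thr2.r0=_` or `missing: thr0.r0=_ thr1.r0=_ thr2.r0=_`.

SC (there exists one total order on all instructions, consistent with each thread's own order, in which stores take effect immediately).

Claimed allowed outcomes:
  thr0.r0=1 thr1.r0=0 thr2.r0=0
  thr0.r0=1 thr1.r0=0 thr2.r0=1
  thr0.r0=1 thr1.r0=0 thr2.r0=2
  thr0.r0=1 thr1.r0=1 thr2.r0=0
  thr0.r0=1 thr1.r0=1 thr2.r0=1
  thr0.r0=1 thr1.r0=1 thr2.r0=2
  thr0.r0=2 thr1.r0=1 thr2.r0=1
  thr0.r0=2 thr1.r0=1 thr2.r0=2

outcome vector order: (thr0.r0,thr1.r0,thr2.r0)
SC: 9 outcomes — {(1,0,0) (1,0,1) (1,0,2) (1,1,0) (1,1,1) (1,1,2) (2,1,0) (2,1,1) (2,1,2)}
SC∖claimed = {(2,1,0)}

missing: thr0.r0=2 thr1.r0=1 thr2.r0=0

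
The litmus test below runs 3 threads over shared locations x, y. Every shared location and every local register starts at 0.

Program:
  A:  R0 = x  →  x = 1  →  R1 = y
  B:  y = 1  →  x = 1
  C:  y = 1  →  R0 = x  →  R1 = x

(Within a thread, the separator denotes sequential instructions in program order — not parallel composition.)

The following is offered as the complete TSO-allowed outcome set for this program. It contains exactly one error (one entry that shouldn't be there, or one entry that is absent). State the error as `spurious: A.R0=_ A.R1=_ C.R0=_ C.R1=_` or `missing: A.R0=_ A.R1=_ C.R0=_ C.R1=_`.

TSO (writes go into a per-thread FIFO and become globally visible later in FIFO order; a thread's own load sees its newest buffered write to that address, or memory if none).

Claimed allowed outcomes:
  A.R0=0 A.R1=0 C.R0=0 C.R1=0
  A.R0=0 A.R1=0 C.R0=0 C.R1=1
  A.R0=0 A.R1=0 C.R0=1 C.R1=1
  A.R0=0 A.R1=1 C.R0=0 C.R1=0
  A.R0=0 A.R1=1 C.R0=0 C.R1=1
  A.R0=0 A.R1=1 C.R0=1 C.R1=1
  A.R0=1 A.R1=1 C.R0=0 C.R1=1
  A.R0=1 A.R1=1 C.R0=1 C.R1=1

outcome vector order: (A.R0,A.R1,C.R0,C.R1)
[TSO] allowed = {0000, 0001, 0011, 0100, 0101, 0111, 1100, 1101, 1111}
TSO∖claimed = {1100}

missing: A.R0=1 A.R1=1 C.R0=0 C.R1=0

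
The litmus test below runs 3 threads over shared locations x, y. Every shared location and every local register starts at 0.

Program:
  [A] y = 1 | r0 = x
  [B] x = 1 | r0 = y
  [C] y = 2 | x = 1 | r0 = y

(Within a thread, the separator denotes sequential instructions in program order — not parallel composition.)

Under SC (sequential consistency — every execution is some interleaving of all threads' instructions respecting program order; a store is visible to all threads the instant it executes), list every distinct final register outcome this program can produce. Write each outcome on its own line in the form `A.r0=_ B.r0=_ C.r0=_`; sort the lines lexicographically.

outcome vector order: (A.r0,B.r0,C.r0)
|SC outcomes| = 9

A.r0=0 B.r0=1 C.r0=1
A.r0=0 B.r0=1 C.r0=2
A.r0=0 B.r0=2 C.r0=2
A.r0=1 B.r0=0 C.r0=1
A.r0=1 B.r0=0 C.r0=2
A.r0=1 B.r0=1 C.r0=1
A.r0=1 B.r0=1 C.r0=2
A.r0=1 B.r0=2 C.r0=1
A.r0=1 B.r0=2 C.r0=2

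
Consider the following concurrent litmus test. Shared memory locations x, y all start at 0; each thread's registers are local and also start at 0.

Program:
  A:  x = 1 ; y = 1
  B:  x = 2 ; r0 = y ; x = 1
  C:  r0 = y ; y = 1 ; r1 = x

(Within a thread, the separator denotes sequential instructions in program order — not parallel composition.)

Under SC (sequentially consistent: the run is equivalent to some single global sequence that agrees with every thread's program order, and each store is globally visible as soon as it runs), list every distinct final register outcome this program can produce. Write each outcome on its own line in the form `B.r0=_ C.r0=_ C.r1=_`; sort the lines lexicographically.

outcome vector order: (B.r0,C.r0,C.r1)
|SC outcomes| = 9

B.r0=0 C.r0=0 C.r1=1
B.r0=0 C.r0=0 C.r1=2
B.r0=0 C.r0=1 C.r1=1
B.r0=0 C.r0=1 C.r1=2
B.r0=1 C.r0=0 C.r1=0
B.r0=1 C.r0=0 C.r1=1
B.r0=1 C.r0=0 C.r1=2
B.r0=1 C.r0=1 C.r1=1
B.r0=1 C.r0=1 C.r1=2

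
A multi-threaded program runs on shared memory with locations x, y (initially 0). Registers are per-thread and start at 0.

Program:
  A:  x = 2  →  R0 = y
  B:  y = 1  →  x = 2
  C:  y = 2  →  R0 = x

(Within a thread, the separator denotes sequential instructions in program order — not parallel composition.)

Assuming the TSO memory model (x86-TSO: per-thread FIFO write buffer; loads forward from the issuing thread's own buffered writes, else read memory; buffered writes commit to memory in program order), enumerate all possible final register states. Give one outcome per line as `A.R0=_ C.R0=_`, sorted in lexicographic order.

A.R0=0 C.R0=0
A.R0=0 C.R0=2
A.R0=1 C.R0=0
A.R0=1 C.R0=2
A.R0=2 C.R0=0
A.R0=2 C.R0=2

outcome vector order: (A.R0,C.R0)
|TSO outcomes| = 6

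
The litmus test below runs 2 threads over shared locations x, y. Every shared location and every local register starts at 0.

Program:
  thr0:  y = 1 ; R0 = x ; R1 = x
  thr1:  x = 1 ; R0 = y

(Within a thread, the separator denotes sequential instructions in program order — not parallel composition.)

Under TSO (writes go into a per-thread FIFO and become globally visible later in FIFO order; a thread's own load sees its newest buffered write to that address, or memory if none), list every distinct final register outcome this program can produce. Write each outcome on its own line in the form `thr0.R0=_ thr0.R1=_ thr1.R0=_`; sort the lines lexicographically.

thr0.R0=0 thr0.R1=0 thr1.R0=0
thr0.R0=0 thr0.R1=0 thr1.R0=1
thr0.R0=0 thr0.R1=1 thr1.R0=0
thr0.R0=0 thr0.R1=1 thr1.R0=1
thr0.R0=1 thr0.R1=1 thr1.R0=0
thr0.R0=1 thr0.R1=1 thr1.R0=1

outcome vector order: (thr0.R0,thr0.R1,thr1.R0)
|TSO outcomes| = 6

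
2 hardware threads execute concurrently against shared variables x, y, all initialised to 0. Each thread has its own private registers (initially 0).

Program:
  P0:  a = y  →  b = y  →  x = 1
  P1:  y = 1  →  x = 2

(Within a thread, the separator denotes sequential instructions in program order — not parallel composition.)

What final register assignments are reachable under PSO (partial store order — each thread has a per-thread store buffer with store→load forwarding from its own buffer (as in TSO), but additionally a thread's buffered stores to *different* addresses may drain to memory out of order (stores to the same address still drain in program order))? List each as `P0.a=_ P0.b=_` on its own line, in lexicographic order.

outcome vector order: (P0.a,P0.b)
|PSO outcomes| = 3

P0.a=0 P0.b=0
P0.a=0 P0.b=1
P0.a=1 P0.b=1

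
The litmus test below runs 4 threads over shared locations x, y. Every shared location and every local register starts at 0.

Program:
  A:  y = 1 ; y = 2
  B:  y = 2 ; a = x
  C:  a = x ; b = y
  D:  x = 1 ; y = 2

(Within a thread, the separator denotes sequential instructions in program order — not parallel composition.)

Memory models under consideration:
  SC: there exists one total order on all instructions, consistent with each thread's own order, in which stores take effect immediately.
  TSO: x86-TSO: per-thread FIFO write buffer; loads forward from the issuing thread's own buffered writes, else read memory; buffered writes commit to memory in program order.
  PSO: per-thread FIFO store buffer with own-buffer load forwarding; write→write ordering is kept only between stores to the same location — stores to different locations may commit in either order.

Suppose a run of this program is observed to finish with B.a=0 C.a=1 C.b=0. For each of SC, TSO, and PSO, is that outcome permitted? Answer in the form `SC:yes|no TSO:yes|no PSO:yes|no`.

outcome vector order: (B.a,C.a,C.b)
under SC → <0 0 0> <0 0 1> <0 0 2> <0 1 1> <0 1 2> <1 0 0> <1 0 1> <1 0 2> <1 1 0> <1 1 1> <1 1 2>
under TSO → <0 0 0> <0 0 1> <0 0 2> <0 1 0> <0 1 1> <0 1 2> <1 0 0> <1 0 1> <1 0 2> <1 1 0> <1 1 1> <1 1 2>
under PSO → <0 0 0> <0 0 1> <0 0 2> <0 1 0> <0 1 1> <0 1 2> <1 0 0> <1 0 1> <1 0 2> <1 1 0> <1 1 1> <1 1 2>
target <0 1 0> ∈ {TSO,PSO}

SC:no TSO:yes PSO:yes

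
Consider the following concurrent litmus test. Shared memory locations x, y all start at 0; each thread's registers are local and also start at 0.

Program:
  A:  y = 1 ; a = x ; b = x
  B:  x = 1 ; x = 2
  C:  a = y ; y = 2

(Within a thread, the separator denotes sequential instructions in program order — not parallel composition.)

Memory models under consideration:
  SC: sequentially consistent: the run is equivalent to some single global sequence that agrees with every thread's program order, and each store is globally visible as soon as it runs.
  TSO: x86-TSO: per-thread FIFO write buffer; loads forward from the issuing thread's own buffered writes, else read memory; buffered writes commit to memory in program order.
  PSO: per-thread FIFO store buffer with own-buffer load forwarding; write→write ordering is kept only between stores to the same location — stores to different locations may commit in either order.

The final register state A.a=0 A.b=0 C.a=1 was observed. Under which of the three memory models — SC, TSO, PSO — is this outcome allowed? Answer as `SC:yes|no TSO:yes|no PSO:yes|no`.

SC:yes TSO:yes PSO:yes

outcome vector order: (A.a,A.b,C.a)
SC: 12 outcomes — {(0,0,0) (0,0,1) (0,1,0) (0,1,1) (0,2,0) (0,2,1) (1,1,0) (1,1,1) (1,2,0) (1,2,1) (2,2,0) (2,2,1)}
TSO: 12 outcomes — {(0,0,0) (0,0,1) (0,1,0) (0,1,1) (0,2,0) (0,2,1) (1,1,0) (1,1,1) (1,2,0) (1,2,1) (2,2,0) (2,2,1)}
PSO: 12 outcomes — {(0,0,0) (0,0,1) (0,1,0) (0,1,1) (0,2,0) (0,2,1) (1,1,0) (1,1,1) (1,2,0) (1,2,1) (2,2,0) (2,2,1)}
target (0,0,1) ∈ {SC,TSO,PSO}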